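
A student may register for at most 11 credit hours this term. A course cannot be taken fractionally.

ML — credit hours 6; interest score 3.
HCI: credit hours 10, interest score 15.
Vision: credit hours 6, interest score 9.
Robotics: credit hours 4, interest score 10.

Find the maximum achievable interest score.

This is an integer program with binary decision variables.
Allowing fractional choices, the relaxed optimum would be about 20.5, but courses are indivisible.
HCI: credit hours 10 ≤ 11, interest score 15.
Vision + Robotics: credit hours 6 + 4 = 10 ≤ 11, interest score 9 + 10 = 19.
Best is Vision and Robotics with total interest score 19.

19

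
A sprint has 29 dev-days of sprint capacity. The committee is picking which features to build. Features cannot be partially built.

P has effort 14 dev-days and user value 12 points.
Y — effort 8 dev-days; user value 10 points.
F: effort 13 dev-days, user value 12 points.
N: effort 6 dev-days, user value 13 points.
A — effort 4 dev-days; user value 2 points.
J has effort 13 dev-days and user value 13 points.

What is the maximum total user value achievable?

Y + F + N: effort 8 + 13 + 6 = 27 ≤ 29, user value 10 + 12 + 13 = 35.
Y + N + J: effort 8 + 6 + 13 = 27 ≤ 29, user value 10 + 13 + 13 = 36.
Best is Y, N, and J with total user value 36.

36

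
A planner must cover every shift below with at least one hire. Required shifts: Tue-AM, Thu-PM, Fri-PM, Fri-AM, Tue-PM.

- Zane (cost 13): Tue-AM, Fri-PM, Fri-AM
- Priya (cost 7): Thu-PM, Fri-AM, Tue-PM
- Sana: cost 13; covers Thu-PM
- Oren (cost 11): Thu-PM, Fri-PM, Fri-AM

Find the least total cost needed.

This is an integer covering problem.
Choose Zane and Priya: together they cover Tue-AM, Thu-PM, Fri-PM, Fri-AM, Tue-PM — every shift.
Total cost: 13 + 7 = 20.
No cover costs less than 20.

20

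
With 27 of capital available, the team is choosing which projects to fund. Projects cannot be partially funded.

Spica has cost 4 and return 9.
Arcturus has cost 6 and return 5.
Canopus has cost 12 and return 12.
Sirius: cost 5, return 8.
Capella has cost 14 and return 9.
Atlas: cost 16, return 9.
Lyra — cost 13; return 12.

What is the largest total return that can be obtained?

34

This is a 0-1 knapsack instance.
Allowing fractional choices, the relaxed optimum would be about 34.5, but projects are indivisible.
Spica + Arcturus + Canopus + Sirius: cost 4 + 6 + 12 + 5 = 27 ≤ 27, return 9 + 5 + 12 + 8 = 34.
Spica + Sirius + Lyra: cost 4 + 5 + 13 = 22 ≤ 27, return 9 + 8 + 12 = 29.
Spica + Canopus + Sirius: cost 4 + 12 + 5 = 21 ≤ 27, return 9 + 12 + 8 = 29.
Best is Spica, Arcturus, Canopus, and Sirius with total return 34.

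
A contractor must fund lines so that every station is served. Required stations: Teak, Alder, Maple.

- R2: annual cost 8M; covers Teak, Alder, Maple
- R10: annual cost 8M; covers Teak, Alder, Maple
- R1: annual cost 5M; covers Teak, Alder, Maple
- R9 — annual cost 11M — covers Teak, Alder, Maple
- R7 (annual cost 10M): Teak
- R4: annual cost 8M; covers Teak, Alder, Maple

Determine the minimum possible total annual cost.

5

This is a weighted set-cover instance.
R1 alone covers Teak, Alder, Maple — every station.
Total annual cost: 5.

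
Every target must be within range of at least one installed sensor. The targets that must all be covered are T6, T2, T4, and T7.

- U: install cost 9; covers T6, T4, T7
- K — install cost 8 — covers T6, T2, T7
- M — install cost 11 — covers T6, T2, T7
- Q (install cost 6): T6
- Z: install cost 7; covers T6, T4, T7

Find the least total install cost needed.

Choose K and Z: together they cover T6, T2, T4, T7 — every target.
Total install cost: 8 + 7 = 15.

15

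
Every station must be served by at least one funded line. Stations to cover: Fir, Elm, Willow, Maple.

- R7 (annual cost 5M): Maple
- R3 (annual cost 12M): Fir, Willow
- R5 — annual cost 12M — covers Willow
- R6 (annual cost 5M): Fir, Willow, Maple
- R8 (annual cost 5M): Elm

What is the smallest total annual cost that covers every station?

Choose R6 and R8: together they cover Fir, Elm, Willow, Maple — every station.
Total annual cost: 5 + 5 = 10.
No cover costs less than 10.

10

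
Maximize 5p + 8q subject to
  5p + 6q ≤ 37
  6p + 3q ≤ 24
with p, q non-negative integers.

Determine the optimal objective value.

(p,q)=(0,6): 5·0+6·6=36≤37, 6·0+3·6=18≤24, objective 48.
(p,q)=(1,5): 5·1+6·5=35≤37, 6·1+3·5=21≤24, objective 45.
(p,q)=(0,5): 5·0+6·5=30≤37, 6·0+3·5=15≤24, objective 40.
No feasible integer point exceeds 48.

48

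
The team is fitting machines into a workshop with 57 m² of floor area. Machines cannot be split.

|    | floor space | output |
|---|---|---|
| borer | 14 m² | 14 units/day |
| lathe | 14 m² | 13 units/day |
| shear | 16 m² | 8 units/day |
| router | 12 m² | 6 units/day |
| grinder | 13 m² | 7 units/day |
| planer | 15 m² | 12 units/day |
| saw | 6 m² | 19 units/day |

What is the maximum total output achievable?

58

Allowing fractional choices, the relaxed optimum would be about 62.3, but machines are indivisible.
borer + lathe + shear + saw: floor space 14 + 14 + 16 + 6 = 50 ≤ 57, output 14 + 13 + 8 + 19 = 54.
borer + lathe + planer + saw: floor space 14 + 14 + 15 + 6 = 49 ≤ 57, output 14 + 13 + 12 + 19 = 58.
borer + lathe + grinder + saw: floor space 14 + 14 + 13 + 6 = 47 ≤ 57, output 14 + 13 + 7 + 19 = 53.
Best is borer, lathe, planer, and saw with total output 58.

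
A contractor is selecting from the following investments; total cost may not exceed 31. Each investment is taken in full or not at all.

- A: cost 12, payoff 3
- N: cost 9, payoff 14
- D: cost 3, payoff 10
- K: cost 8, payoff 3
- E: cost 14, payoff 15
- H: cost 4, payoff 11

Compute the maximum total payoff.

This is an integer program with binary decision variables.
N + D + E + H: cost 9 + 3 + 14 + 4 = 30 ≤ 31, payoff 14 + 10 + 15 + 11 = 50.
N + E + H: cost 9 + 14 + 4 = 27 ≤ 31, payoff 14 + 15 + 11 = 40.
N + D + E: cost 9 + 3 + 14 = 26 ≤ 31, payoff 14 + 10 + 15 = 39.
Best is N, D, E, and H with total payoff 50.

50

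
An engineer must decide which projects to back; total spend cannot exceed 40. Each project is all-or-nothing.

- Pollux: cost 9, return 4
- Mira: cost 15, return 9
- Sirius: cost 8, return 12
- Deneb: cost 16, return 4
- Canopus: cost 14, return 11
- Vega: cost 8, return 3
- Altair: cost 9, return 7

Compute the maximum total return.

Allowing fractional choices, the relaxed optimum would be about 35.4, but projects are indivisible.
Pollux + Sirius + Canopus + Altair: cost 9 + 8 + 14 + 9 = 40 ≤ 40, return 4 + 12 + 11 + 7 = 34.
Sirius + Canopus + Vega + Altair: cost 8 + 14 + 8 + 9 = 39 ≤ 40, return 12 + 11 + 3 + 7 = 33.
Mira + Sirius + Canopus: cost 15 + 8 + 14 = 37 ≤ 40, return 9 + 12 + 11 = 32.
Best is Pollux, Sirius, Canopus, and Altair with total return 34.

34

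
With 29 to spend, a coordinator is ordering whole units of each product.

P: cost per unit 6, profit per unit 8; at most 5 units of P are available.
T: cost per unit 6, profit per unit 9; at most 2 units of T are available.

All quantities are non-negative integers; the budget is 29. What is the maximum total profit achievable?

2×P and 2×T: cost 24 ≤ 29, profit 2·8 + 2·9 = 34.
3×P and 1×T: cost 24 ≤ 29, profit 3·8 + 1·9 = 33.
Best is 34.

34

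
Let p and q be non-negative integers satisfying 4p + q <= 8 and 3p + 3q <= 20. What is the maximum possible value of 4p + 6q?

(p,q)=(0,6): 4·0+1·6=6≤8, 3·0+3·6=18≤20, objective 36.
(p,q)=(0,5): 4·0+1·5=5≤8, 3·0+3·5=15≤20, objective 30.
Maximum is 36 at (p,q)=(0,6).

36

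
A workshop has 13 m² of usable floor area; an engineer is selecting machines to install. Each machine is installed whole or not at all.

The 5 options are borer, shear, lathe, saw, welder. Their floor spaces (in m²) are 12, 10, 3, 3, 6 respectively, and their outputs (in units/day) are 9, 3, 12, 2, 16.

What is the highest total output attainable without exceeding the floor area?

30

Allowing fractional choices, the relaxed optimum would be about 31.0, but machines are indivisible.
lathe + welder: floor space 3 + 6 = 9 ≤ 13, output 12 + 16 = 28.
lathe + saw + welder: floor space 3 + 3 + 6 = 12 ≤ 13, output 12 + 2 + 16 = 30.
saw + welder: floor space 3 + 6 = 9 ≤ 13, output 2 + 16 = 18.
Best is lathe, saw, and welder with total output 30.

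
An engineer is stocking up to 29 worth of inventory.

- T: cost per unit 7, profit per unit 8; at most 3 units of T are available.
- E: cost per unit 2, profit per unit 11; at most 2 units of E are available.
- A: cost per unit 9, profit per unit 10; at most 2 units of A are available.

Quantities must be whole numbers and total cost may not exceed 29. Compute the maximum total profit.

50

This is a bounded integer knapsack.
Take 1×T, 2×E, and 2×A: cost 29 ≤ 29, profit 1·8 + 2·11 + 2·10 = 50.
E has the best ratio (11/2) and is taken to its limit of 2; remaining capacity is filled optimally with the others.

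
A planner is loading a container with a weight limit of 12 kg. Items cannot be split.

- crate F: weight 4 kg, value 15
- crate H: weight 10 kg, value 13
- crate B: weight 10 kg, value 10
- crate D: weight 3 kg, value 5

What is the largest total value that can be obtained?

20

Allowing fractional choices, the relaxed optimum would be about 26.5, but items are indivisible.
crate F + crate D: weight 4 + 3 = 7 ≤ 12, value 15 + 5 = 20.
crate H: weight 10 ≤ 12, value 13.
crate F: weight 4 ≤ 12, value 15.
Best is crate F and crate D with total value 20.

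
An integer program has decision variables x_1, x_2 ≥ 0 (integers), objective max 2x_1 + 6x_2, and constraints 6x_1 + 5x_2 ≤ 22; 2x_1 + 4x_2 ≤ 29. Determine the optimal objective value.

(x_1,x_2)=(0,4): 6·0+5·4=20≤22, 2·0+4·4=16≤29, objective 24.
(x_1,x_2)=(1,3): 6·1+5·3=21≤22, 2·1+4·3=14≤29, objective 20.
(x_1,x_2)=(0,3): 6·0+5·3=15≤22, 2·0+4·3=12≤29, objective 18.
The best lattice point is (0,4), giving 24.

24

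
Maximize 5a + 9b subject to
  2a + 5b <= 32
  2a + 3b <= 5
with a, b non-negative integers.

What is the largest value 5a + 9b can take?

14

(a,b)=(1,1) is feasible, giving 14.
(a,b)=(2,0) is feasible, giving 10.
(a,b)=(0,1) is feasible, giving 9.
Maximum is 14 at (a,b)=(1,1).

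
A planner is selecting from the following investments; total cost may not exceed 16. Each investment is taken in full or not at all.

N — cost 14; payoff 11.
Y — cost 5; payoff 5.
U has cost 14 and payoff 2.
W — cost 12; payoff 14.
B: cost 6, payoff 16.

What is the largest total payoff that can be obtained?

Allowing fractional choices, the relaxed optimum would be about 27.7, but investments are indivisible.
B: cost 6 ≤ 16, payoff 16.
W: cost 12 ≤ 16, payoff 14.
Y + B: cost 5 + 6 = 11 ≤ 16, payoff 5 + 16 = 21.
Best is Y and B with total payoff 21.

21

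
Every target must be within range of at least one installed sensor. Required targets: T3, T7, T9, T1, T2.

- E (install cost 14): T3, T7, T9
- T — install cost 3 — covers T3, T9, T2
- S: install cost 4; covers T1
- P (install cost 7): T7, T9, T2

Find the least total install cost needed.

14

Choose T, S, and P: together they cover T3, T7, T9, T1, T2 — every target.
Total install cost: 3 + 4 + 7 = 14.
No cover costs less than 14.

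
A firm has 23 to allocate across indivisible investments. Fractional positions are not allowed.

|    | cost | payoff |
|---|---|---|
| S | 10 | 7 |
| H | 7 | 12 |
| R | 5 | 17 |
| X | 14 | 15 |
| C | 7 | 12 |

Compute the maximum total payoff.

Take H, R, and C: cost 7 + 5 + 7 = 19 ≤ 23, payoff 12 + 17 + 12 = 41.
No other feasible combination does better.

41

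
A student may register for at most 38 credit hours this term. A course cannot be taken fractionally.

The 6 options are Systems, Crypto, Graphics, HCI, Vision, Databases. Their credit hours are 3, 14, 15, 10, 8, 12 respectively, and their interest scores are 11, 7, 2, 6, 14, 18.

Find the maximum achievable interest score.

50

This is an integer program with binary decision variables.
Systems + HCI + Vision + Databases: credit hours 3 + 10 + 8 + 12 = 33 ≤ 38, interest score 11 + 6 + 14 + 18 = 49.
Systems + Crypto + Vision + Databases: credit hours 3 + 14 + 8 + 12 = 37 ≤ 38, interest score 11 + 7 + 14 + 18 = 50.
Systems + Graphics + Vision + Databases: credit hours 3 + 15 + 8 + 12 = 38 ≤ 38, interest score 11 + 2 + 14 + 18 = 45.
Best is Systems, Crypto, Vision, and Databases with total interest score 50.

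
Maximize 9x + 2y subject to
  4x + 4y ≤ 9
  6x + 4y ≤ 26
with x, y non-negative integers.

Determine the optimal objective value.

Relaxing integrality, the LP optimum is 20.25 at (x,y) = (2.25, 0), which is not an integer point.
(x,y)=(2,0): 4·2+4·0=8≤9, 6·2+4·0=12≤26, objective 18.
(x,y)=(1,1): 4·1+4·1=8≤9, 6·1+4·1=10≤26, objective 11.
(x,y)=(1,0): 4·1+4·0=4≤9, 6·1+4·0=6≤26, objective 9.
Maximum is 18 at (x,y)=(2,0).

18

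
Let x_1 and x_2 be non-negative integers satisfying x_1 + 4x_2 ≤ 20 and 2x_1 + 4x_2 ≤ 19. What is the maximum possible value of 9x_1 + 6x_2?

81

The continuous relaxation peaks at (9.5, 0) with value 85.50; rounding to a feasible lattice point costs some objective.
(x_1,x_2)=(9,0): 1·9+4·0=9≤20, 2·9+4·0=18≤19, objective 81.
(x_1,x_2)=(8,0): 1·8+4·0=8≤20, 2·8+4·0=16≤19, objective 72.
No feasible integer point exceeds 81.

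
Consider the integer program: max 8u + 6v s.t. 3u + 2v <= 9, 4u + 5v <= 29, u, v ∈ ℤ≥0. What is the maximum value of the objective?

26

The continuous relaxation peaks at (0, 4.5) with value 27.00; rounding to a feasible lattice point costs some objective.
(u,v)=(1,3): 3·1+2·3=9≤9, 4·1+5·3=19≤29, objective 26.
(u,v)=(0,4): 3·0+2·4=8≤9, 4·0+5·4=20≤29, objective 24.
(u,v)=(1,2): 3·1+2·2=7≤9, 4·1+5·2=14≤29, objective 20.
No feasible integer point exceeds 26.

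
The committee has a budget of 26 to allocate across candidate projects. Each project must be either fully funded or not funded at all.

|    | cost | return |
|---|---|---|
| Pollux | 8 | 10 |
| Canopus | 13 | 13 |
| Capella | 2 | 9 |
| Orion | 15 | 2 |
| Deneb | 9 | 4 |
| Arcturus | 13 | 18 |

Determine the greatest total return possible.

37

This is a 0-1 knapsack instance.
Allowing fractional choices, the relaxed optimum would be about 40.0, but projects are indivisible.
Pollux + Canopus + Capella: cost 8 + 13 + 2 = 23 ≤ 26, return 10 + 13 + 9 = 32.
Pollux + Capella + Arcturus: cost 8 + 2 + 13 = 23 ≤ 26, return 10 + 9 + 18 = 37.
Best is Pollux, Capella, and Arcturus with total return 37.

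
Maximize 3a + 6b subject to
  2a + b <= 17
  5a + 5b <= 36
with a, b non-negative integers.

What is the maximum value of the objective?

(a,b)=(0,7): 2·0+1·7=7≤17, 5·0+5·7=35≤36, objective 42.
(a,b)=(1,6): 2·1+1·6=8≤17, 5·1+5·6=35≤36, objective 39.
(a,b)=(0,6): 2·0+1·6=6≤17, 5·0+5·6=30≤36, objective 36.
The best lattice point is (0,7), giving 42.

42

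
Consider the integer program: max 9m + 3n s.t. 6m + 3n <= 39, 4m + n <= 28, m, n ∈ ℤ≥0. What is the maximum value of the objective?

(m,n)=(6,1) is feasible, giving 57.
(m,n)=(6,0) is feasible, giving 54.
(m,n)=(5,2) is feasible, giving 51.
Maximum is 57 at (m,n)=(6,1).

57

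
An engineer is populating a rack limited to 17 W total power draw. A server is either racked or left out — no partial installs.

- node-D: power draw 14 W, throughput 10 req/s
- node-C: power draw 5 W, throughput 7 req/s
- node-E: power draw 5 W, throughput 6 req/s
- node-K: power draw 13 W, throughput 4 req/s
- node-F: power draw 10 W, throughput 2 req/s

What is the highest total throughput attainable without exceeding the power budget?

Treat it as a binary knapsack problem.
node-C + node-F: power draw 5 + 10 = 15 ≤ 17, throughput 7 + 2 = 9.
node-C + node-E: power draw 5 + 5 = 10 ≤ 17, throughput 7 + 6 = 13.
node-D: power draw 14 ≤ 17, throughput 10.
Best is node-C and node-E with total throughput 13.

13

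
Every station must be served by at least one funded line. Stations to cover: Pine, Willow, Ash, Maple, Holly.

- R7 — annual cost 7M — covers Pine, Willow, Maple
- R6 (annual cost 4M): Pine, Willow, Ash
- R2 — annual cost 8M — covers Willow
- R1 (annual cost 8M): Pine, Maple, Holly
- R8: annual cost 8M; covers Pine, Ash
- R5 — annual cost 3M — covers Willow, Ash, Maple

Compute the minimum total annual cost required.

11

The greedy cost-per-new-station heuristic would pick R5, R6, and R1 for 15, but a cheaper cover exists.
Choose R1 and R5: together they cover Pine, Willow, Ash, Maple, Holly — every station.
Total annual cost: 8 + 3 = 11.
No cover costs less than 11.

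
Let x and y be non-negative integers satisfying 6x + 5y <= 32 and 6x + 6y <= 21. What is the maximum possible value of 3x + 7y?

21

(x,y)=(0,3) is feasible, giving 21.
(x,y)=(1,2) is feasible, giving 17.
(x,y)=(0,2) is feasible, giving 14.
The best lattice point is (0,3), giving 21.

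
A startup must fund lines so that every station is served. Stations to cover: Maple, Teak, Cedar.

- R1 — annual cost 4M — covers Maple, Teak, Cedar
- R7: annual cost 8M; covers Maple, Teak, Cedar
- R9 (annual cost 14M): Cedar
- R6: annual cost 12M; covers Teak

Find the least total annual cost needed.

4

R1 alone covers Maple, Teak, Cedar — every station.
Total annual cost: 4.
No cover costs less than 4.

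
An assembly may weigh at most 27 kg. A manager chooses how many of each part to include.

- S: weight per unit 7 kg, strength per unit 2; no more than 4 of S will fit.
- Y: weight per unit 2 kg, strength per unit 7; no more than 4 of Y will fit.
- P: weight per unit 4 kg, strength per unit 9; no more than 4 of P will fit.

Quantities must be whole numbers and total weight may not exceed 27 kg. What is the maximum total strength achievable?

64

Take 4×Y and 4×P: weight 24 ≤ 27, strength 4·7 + 4·9 = 64.
Y has the best ratio (7/2) and is taken to its limit of 4; remaining capacity is filled optimally with the others.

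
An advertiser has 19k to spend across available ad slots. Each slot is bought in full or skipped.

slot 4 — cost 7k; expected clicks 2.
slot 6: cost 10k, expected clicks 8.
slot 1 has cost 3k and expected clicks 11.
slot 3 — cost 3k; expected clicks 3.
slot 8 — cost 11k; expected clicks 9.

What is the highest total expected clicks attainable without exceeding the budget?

23

Take slot 1, slot 3, and slot 8: cost 3 + 3 + 11 = 17 ≤ 19, expected clicks 11 + 3 + 9 = 23.
No other feasible combination does better.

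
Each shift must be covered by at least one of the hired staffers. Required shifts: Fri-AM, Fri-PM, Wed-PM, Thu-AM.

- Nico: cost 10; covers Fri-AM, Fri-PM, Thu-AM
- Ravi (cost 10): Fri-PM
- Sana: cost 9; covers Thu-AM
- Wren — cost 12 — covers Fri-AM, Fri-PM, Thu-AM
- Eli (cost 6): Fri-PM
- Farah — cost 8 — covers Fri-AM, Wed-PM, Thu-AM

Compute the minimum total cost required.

Choose Eli and Farah: together they cover Fri-AM, Fri-PM, Wed-PM, Thu-AM — every shift.
Total cost: 6 + 8 = 14.
No cover costs less than 14.

14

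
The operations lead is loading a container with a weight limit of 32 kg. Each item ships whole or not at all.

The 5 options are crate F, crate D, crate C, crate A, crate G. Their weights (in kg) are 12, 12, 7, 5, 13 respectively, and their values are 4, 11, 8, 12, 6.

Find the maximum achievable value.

31

Allowing fractional choices, the relaxed optimum would be about 34.7, but items are indivisible.
crate D + crate C + crate A: weight 12 + 7 + 5 = 24 ≤ 32, value 11 + 8 + 12 = 31.
crate D + crate A + crate G: weight 12 + 5 + 13 = 30 ≤ 32, value 11 + 12 + 6 = 29.
crate F + crate D + crate A: weight 12 + 12 + 5 = 29 ≤ 32, value 4 + 11 + 12 = 27.
Best is crate D, crate C, and crate A with total value 31.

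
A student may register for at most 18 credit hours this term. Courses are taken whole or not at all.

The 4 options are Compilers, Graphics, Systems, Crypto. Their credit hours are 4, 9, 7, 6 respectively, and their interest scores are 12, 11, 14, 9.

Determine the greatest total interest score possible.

35

Graphics + Systems: credit hours 9 + 7 = 16 ≤ 18, interest score 11 + 14 = 25.
Compilers + Systems: credit hours 4 + 7 = 11 ≤ 18, interest score 12 + 14 = 26.
Compilers + Systems + Crypto: credit hours 4 + 7 + 6 = 17 ≤ 18, interest score 12 + 14 + 9 = 35.
Best is Compilers, Systems, and Crypto with total interest score 35.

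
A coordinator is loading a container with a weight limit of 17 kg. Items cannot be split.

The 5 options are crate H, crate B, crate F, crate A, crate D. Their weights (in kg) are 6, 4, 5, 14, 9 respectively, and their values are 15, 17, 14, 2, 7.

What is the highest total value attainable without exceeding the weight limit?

Take crate H, crate B, and crate F: weight 6 + 4 + 5 = 15 ≤ 17, value 15 + 17 + 14 = 46.
No other feasible combination does better.

46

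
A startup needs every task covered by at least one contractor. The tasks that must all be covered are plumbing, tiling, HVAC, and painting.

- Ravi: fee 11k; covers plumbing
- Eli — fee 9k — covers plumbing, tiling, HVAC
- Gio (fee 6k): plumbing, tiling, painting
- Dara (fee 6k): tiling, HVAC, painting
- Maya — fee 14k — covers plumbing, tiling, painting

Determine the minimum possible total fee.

Choose Gio and Dara: together they cover plumbing, tiling, HVAC, painting — every task.
Total fee: 6 + 6 = 12.
No cover costs less than 12.

12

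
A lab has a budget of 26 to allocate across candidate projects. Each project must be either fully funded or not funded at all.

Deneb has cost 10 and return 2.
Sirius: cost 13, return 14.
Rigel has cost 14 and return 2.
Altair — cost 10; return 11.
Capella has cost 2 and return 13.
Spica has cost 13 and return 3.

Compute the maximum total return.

38

This is an integer program with binary decision variables.
Take Sirius, Altair, and Capella: cost 13 + 10 + 2 = 25 ≤ 26, return 14 + 11 + 13 = 38.
No other feasible combination does better.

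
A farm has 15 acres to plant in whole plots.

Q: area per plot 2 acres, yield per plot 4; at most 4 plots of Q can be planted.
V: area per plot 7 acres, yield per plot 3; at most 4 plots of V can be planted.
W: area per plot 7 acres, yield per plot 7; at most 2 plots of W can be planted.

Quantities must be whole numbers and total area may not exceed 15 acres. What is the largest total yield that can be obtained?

This is a bounded integer knapsack.
4×Q and 1×W: area 15 ≤ 15, yield 4·4 + 1·7 = 23.
3×Q and 1×W: area 13 ≤ 15, yield 3·4 + 1·7 = 19.
Best is 23.

23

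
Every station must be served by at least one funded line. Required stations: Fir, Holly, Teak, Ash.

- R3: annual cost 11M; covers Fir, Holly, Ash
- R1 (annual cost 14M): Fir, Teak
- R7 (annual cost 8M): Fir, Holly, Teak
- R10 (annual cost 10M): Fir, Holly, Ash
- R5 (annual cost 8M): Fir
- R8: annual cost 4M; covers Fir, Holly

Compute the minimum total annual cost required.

18

The greedy cost-per-new-station heuristic would pick R8, R7, and R10 for 22, but a cheaper cover exists.
Choose R7 and R10: together they cover Fir, Holly, Teak, Ash — every station.
Total annual cost: 8 + 10 = 18.
No cover costs less than 18.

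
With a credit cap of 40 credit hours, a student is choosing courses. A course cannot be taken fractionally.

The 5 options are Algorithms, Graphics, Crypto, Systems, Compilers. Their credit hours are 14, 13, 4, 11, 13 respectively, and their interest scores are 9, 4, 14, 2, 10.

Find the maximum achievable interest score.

Algorithms + Crypto + Compilers: credit hours 14 + 4 + 13 = 31 ≤ 40, interest score 9 + 14 + 10 = 33.
Graphics + Crypto + Compilers: credit hours 13 + 4 + 13 = 30 ≤ 40, interest score 4 + 14 + 10 = 28.
Algorithms + Graphics + Crypto: credit hours 14 + 13 + 4 = 31 ≤ 40, interest score 9 + 4 + 14 = 27.
Best is Algorithms, Crypto, and Compilers with total interest score 33.

33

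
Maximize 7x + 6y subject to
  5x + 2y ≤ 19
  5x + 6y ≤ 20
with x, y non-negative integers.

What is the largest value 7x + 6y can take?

Relaxing integrality, the LP optimum is 27.40 at (x,y) = (3.7, 0.25), which is not an integer point.
(x,y)=(3,0): 5·3+2·0=15≤19, 5·3+6·0=15≤20, objective 21.
(x,y)=(2,1): 5·2+2·1=12≤19, 5·2+6·1=16≤20, objective 20.
(x,y)=(2,0): 5·2+2·0=10≤19, 5·2+6·0=10≤20, objective 14.
No feasible integer point exceeds 21.

21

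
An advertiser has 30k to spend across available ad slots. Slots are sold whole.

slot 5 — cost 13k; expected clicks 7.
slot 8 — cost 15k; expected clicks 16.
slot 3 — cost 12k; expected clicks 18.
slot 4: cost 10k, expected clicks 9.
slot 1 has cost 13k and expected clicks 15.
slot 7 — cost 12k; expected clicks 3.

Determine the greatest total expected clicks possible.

34

Allowing fractional choices, the relaxed optimum would be about 38.3, but ad slots are indivisible.
slot 3 + slot 1: cost 12 + 13 = 25 ≤ 30, expected clicks 18 + 15 = 33.
slot 8 + slot 1: cost 15 + 13 = 28 ≤ 30, expected clicks 16 + 15 = 31.
slot 8 + slot 3: cost 15 + 12 = 27 ≤ 30, expected clicks 16 + 18 = 34.
Best is slot 8 and slot 3 with total expected clicks 34.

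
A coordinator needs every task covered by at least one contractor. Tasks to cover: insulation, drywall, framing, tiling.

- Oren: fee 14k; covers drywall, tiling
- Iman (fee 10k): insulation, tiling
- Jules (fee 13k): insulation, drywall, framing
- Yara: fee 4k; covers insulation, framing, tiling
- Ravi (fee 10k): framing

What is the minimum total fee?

17

Choose Jules and Yara: together they cover insulation, drywall, framing, tiling — every task.
Total fee: 13 + 4 = 17.
No cover costs less than 17.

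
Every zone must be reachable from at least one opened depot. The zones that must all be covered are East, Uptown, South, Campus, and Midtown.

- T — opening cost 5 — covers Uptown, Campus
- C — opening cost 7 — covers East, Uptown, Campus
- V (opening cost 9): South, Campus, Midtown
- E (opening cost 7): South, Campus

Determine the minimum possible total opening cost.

This is a weighted set-cover instance.
Choose C and V: together they cover East, Uptown, South, Campus, Midtown — every zone.
Total opening cost: 7 + 9 = 16.
No cover costs less than 16.

16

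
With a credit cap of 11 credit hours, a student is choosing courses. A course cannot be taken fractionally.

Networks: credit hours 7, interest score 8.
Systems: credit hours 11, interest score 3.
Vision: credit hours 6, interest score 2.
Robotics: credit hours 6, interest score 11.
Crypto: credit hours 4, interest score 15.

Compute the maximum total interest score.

Take Robotics and Crypto: credit hours 6 + 4 = 10 ≤ 11, interest score 11 + 15 = 26.
No other feasible combination does better.

26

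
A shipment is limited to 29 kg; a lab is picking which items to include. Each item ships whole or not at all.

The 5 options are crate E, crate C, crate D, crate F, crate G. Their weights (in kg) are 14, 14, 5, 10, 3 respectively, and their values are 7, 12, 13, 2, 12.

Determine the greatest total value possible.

Allowing fractional choices, the relaxed optimum would be about 40.5, but items are indivisible.
crate C + crate D + crate G: weight 14 + 5 + 3 = 22 ≤ 29, value 12 + 13 + 12 = 37.
crate E + crate D + crate G: weight 14 + 5 + 3 = 22 ≤ 29, value 7 + 13 + 12 = 32.
crate D + crate F + crate G: weight 5 + 10 + 3 = 18 ≤ 29, value 13 + 2 + 12 = 27.
Best is crate C, crate D, and crate G with total value 37.

37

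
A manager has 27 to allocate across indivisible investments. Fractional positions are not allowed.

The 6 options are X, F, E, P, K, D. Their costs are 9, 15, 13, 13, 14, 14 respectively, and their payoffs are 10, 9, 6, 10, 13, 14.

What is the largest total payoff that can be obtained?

24

Treat it as a binary knapsack problem.
Allowing fractional choices, the relaxed optimum would be about 27.7, but investments are indivisible.
P + D: cost 13 + 14 = 27 ≤ 27, payoff 10 + 14 = 24.
X + D: cost 9 + 14 = 23 ≤ 27, payoff 10 + 14 = 24.
The maximum payoff is 24; one optimal choice is X and D.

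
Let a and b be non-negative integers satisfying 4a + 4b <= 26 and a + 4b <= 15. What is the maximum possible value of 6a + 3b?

Relaxing integrality, the LP optimum is 39.00 at (a,b) = (6.5, 0), which is not an integer point.
(a,b)=(6,0): 4·6+4·0=24≤26, 1·6+4·0=6≤15, objective 36.
(a,b)=(5,1): 4·5+4·1=24≤26, 1·5+4·1=9≤15, objective 33.
(a,b)=(5,0): 4·5+4·0=20≤26, 1·5+4·0=5≤15, objective 30.
The best lattice point is (6,0), giving 36.

36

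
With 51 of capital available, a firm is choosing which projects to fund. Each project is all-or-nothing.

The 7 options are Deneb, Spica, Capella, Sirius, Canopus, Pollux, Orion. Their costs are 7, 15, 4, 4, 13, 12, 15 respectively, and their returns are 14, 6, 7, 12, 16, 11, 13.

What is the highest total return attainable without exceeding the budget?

This is an integer program with binary decision variables.
Take Deneb, Sirius, Canopus, Pollux, and Orion: cost 7 + 4 + 13 + 12 + 15 = 51 ≤ 51, return 14 + 12 + 16 + 11 + 13 = 66.
No other feasible combination does better.

66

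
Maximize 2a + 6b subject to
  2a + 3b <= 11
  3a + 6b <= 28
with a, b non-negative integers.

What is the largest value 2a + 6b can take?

Relaxing integrality, the LP optimum is 22.00 at (a,b) = (0, 3.67), which is not an integer point.
(a,b)=(1,3): 2·1+3·3=11≤11, 3·1+6·3=21≤28, objective 20.
(a,b)=(0,3): 2·0+3·3=9≤11, 3·0+6·3=18≤28, objective 18.
(a,b)=(2,2): 2·2+3·2=10≤11, 3·2+6·2=18≤28, objective 16.
Maximum is 20 at (a,b)=(1,3).

20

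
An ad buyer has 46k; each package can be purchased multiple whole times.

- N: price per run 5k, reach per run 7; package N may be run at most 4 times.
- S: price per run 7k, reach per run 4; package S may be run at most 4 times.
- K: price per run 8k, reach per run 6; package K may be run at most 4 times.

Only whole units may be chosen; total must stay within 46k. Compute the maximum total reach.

46

4×N, 1×S, and 2×K: price 43 ≤ 46, reach 4·7 + 1·4 + 2·6 = 44.
4×N and 3×K: price 44 ≤ 46, reach 4·7 + 3·6 = 46.
Best is 46.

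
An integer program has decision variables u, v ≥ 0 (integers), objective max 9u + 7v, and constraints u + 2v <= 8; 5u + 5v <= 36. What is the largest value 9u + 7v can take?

(u,v)=(7,0) is feasible, giving 63.
(u,v)=(6,1) is feasible, giving 61.
(u,v)=(6,0) is feasible, giving 54.
Maximum is 63 at (u,v)=(7,0).

63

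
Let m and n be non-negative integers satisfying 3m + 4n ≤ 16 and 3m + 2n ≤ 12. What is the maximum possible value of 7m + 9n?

The continuous relaxation peaks at (2.67, 2) with value 36.67; rounding to a feasible lattice point costs some objective.
(m,n)=(0,4): 3·0+4·4=16≤16, 3·0+2·4=8≤12, objective 36.
(m,n)=(1,3): 3·1+4·3=15≤16, 3·1+2·3=9≤12, objective 34.
(m,n)=(2,2): 3·2+4·2=14≤16, 3·2+2·2=10≤12, objective 32.
Maximum is 36 at (m,n)=(0,4).

36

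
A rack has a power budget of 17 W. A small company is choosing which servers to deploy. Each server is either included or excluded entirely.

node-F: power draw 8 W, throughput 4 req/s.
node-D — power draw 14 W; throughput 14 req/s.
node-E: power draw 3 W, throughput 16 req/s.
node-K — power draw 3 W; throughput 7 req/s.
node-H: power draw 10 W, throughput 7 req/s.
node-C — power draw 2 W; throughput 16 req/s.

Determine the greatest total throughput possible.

43

This is a 0-1 knapsack instance.
Allowing fractional choices, the relaxed optimum would be about 48.0, but servers are indivisible.
node-E + node-K + node-C: power draw 3 + 3 + 2 = 8 ≤ 17, throughput 16 + 7 + 16 = 39.
node-F + node-E + node-K + node-C: power draw 8 + 3 + 3 + 2 = 16 ≤ 17, throughput 4 + 16 + 7 + 16 = 43.
Best is node-F, node-E, node-K, and node-C with total throughput 43.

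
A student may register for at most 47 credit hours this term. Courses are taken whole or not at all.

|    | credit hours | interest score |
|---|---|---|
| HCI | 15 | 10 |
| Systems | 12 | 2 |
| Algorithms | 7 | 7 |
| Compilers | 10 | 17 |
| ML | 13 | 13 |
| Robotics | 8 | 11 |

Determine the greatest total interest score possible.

51

This is a 0-1 knapsack instance.
Allowing fractional choices, the relaxed optimum would be about 54.0, but courses are indivisible.
HCI + Compilers + ML + Robotics: credit hours 15 + 10 + 13 + 8 = 46 ≤ 47, interest score 10 + 17 + 13 + 11 = 51.
Algorithms + Compilers + ML + Robotics: credit hours 7 + 10 + 13 + 8 = 38 ≤ 47, interest score 7 + 17 + 13 + 11 = 48.
Best is HCI, Compilers, ML, and Robotics with total interest score 51.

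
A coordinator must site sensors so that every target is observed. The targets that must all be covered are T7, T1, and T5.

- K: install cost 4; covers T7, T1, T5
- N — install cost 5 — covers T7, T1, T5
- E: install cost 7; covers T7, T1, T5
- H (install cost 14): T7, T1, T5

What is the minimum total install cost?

K alone covers T7, T1, T5 — every target.
Total install cost: 4.
No cover costs less than 4.

4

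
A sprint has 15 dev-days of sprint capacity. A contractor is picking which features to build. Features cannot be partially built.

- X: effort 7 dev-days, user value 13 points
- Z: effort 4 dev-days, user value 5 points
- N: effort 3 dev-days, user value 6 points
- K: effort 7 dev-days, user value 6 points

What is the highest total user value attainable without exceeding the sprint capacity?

Treat it as a binary knapsack problem.
X + N: effort 7 + 3 = 10 ≤ 15, user value 13 + 6 = 19.
X + Z + N: effort 7 + 4 + 3 = 14 ≤ 15, user value 13 + 5 + 6 = 24.
X + K: effort 7 + 7 = 14 ≤ 15, user value 13 + 6 = 19.
Best is X, Z, and N with total user value 24.

24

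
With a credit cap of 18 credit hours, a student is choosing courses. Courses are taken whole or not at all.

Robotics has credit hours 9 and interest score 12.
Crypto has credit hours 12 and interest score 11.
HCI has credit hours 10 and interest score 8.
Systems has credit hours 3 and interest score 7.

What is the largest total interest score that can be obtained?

19

Allowing fractional choices, the relaxed optimum would be about 24.5, but courses are indivisible.
HCI + Systems: credit hours 10 + 3 = 13 ≤ 18, interest score 8 + 7 = 15.
Crypto + Systems: credit hours 12 + 3 = 15 ≤ 18, interest score 11 + 7 = 18.
Robotics + Systems: credit hours 9 + 3 = 12 ≤ 18, interest score 12 + 7 = 19.
Best is Robotics and Systems with total interest score 19.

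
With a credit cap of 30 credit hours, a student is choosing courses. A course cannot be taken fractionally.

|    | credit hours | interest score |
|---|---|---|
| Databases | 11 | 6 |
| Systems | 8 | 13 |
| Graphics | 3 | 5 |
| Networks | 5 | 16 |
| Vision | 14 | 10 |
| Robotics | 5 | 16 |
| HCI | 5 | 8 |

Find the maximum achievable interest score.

58

Allowing fractional choices, the relaxed optimum would be about 60.9, but courses are indivisible.
Systems + Networks + Robotics + HCI: credit hours 8 + 5 + 5 + 5 = 23 ≤ 30, interest score 13 + 16 + 16 + 8 = 53.
Databases + Systems + Networks + Robotics: credit hours 11 + 8 + 5 + 5 = 29 ≤ 30, interest score 6 + 13 + 16 + 16 = 51.
Systems + Graphics + Networks + Robotics + HCI: credit hours 8 + 3 + 5 + 5 + 5 = 26 ≤ 30, interest score 13 + 5 + 16 + 16 + 8 = 58.
Best is Systems, Graphics, Networks, Robotics, and HCI with total interest score 58.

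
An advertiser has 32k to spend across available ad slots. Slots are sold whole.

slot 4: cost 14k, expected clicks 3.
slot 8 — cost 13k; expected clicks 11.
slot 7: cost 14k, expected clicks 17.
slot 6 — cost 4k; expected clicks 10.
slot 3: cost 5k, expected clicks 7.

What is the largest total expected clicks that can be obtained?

This is a 0-1 knapsack instance.
Allowing fractional choices, the relaxed optimum would be about 41.6, but ad slots are indivisible.
slot 8 + slot 7 + slot 6: cost 13 + 14 + 4 = 31 ≤ 32, expected clicks 11 + 17 + 10 = 38.
slot 8 + slot 7 + slot 3: cost 13 + 14 + 5 = 32 ≤ 32, expected clicks 11 + 17 + 7 = 35.
slot 7 + slot 6 + slot 3: cost 14 + 4 + 5 = 23 ≤ 32, expected clicks 17 + 10 + 7 = 34.
Best is slot 8, slot 7, and slot 6 with total expected clicks 38.

38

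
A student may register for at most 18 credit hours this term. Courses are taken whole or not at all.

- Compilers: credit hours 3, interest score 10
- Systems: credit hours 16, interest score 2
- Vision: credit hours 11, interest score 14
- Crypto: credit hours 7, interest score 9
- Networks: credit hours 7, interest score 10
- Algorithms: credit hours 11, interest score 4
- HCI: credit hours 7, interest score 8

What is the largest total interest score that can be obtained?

29

Compilers + Networks + HCI: credit hours 3 + 7 + 7 = 17 ≤ 18, interest score 10 + 10 + 8 = 28.
Compilers + Crypto + Networks: credit hours 3 + 7 + 7 = 17 ≤ 18, interest score 10 + 9 + 10 = 29.
Compilers + Crypto + HCI: credit hours 3 + 7 + 7 = 17 ≤ 18, interest score 10 + 9 + 8 = 27.
Best is Compilers, Crypto, and Networks with total interest score 29.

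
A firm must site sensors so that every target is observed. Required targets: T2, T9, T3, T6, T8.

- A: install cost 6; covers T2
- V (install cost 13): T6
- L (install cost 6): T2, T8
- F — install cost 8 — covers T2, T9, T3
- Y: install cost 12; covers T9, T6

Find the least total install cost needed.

26

Choose L, F, and Y: together they cover T2, T9, T3, T6, T8 — every target.
Total install cost: 6 + 8 + 12 = 26.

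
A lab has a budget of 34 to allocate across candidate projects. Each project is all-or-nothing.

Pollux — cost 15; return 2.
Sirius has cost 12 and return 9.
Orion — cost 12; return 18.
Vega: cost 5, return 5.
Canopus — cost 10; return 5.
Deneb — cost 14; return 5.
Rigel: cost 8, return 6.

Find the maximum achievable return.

33

Sirius + Orion + Rigel: cost 12 + 12 + 8 = 32 ≤ 34, return 9 + 18 + 6 = 33.
Sirius + Orion + Canopus: cost 12 + 12 + 10 = 34 ≤ 34, return 9 + 18 + 5 = 32.
Sirius + Orion + Vega: cost 12 + 12 + 5 = 29 ≤ 34, return 9 + 18 + 5 = 32.
Best is Sirius, Orion, and Rigel with total return 33.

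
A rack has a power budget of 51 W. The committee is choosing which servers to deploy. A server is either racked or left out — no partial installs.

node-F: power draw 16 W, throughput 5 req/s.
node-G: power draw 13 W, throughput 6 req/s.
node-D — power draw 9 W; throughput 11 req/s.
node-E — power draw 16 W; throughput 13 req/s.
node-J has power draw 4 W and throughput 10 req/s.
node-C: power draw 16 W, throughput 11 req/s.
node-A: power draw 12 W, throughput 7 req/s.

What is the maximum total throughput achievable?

Treat it as a binary knapsack problem.
node-D + node-E + node-J + node-A: power draw 9 + 16 + 4 + 12 = 41 ≤ 51, throughput 11 + 13 + 10 + 7 = 41.
node-D + node-E + node-J + node-C: power draw 9 + 16 + 4 + 16 = 45 ≤ 51, throughput 11 + 13 + 10 + 11 = 45.
node-E + node-J + node-C + node-A: power draw 16 + 4 + 16 + 12 = 48 ≤ 51, throughput 13 + 10 + 11 + 7 = 41.
Best is node-D, node-E, node-J, and node-C with total throughput 45.

45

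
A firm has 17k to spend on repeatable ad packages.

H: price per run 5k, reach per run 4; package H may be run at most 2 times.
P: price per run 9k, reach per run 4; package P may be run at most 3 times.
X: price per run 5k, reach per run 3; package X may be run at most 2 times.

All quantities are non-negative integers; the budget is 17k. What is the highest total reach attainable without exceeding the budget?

H has the best ratio (4/5); taking only H gives at most 2×4 = 8 (stopped by the supply cap of 2).
Mixing does better — 2×H and 1×X: price 15 ≤ 17, reach 2·4 + 1·3 = 11.

11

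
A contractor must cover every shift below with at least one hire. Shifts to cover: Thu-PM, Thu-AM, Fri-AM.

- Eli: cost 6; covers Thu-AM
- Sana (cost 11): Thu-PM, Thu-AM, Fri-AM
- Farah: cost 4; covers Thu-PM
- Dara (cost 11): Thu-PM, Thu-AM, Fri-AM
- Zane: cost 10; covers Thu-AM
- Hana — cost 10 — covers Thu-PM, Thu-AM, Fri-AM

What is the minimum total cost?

Hana alone covers Thu-PM, Thu-AM, Fri-AM — every shift.
Total cost: 10.
No cover costs less than 10.

10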